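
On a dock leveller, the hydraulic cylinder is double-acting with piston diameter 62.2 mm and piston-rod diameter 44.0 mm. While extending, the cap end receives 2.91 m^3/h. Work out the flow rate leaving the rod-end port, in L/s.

Cap-side area A_cap = π/4 × (62.2 mm)² = 3039 mm^2
Rod-side annular area A_ann = π/4 × (62.2² − 44.0²) = 1518 mm^2
Piston speed v = Q_in/A_cap; rod-end outflow Q_out = v × A_ann = Q_in × A_ann/A_cap.

Q_out ≈ 0.404 L/s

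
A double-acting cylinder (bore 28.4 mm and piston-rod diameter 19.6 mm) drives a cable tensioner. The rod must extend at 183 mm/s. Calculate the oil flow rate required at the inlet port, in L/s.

Cap-side area A_cap = π/4 × (28.4 mm)² = 633.5 mm^2
Q = A × v

Q ≈ 0.116 L/s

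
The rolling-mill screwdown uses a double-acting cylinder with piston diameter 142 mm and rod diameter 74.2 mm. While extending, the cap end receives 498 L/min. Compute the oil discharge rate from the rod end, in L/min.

Q_out ≈ 362 L/min

Cap-side area A_cap = π/4 × (142 mm)² = 15840 mm^2
Rod-side annular area A_ann = π/4 × (142² − 74.2²) = 11510 mm^2
Piston speed v = Q_in/A_cap; rod-end outflow Q_out = v × A_ann = Q_in × A_ann/A_cap.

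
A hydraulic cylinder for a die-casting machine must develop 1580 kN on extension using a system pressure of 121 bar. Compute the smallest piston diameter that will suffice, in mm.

Extension force acts on the full piston face: F = P × (π/4)D².
D = √(4F / (πP)) = √(4 × 1580 kN / (π × 121 bar))

D ≈ 408 mm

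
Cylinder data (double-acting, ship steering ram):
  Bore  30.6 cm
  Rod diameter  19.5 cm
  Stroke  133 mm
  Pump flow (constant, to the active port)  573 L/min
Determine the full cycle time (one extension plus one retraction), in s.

Cap-side area A_cap = π/4 × (30.6 cm)² = 735.4 cm^2
Rod-side annular area A_ann = π/4 × (30.6² − 19.5²) = 436.8 cm^2
t_ext = A_cap·L/Q = 1.024 s
t_ret = A_ann·L/Q = 0.6083 s
t_cycle = t_ext + t_ret

t ≈ 1.63 s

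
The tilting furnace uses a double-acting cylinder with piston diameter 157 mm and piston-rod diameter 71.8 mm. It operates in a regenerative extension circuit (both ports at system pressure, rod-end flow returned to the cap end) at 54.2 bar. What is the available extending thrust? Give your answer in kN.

F ≈ 21.9 kN

With equal pressure on both faces, forces on the annular region cancel; the net push is pressure × rod cross-section.
Rod cross-section A_rod = π/4 × (71.8 mm)² = 4049 mm^2
F = P × A_rod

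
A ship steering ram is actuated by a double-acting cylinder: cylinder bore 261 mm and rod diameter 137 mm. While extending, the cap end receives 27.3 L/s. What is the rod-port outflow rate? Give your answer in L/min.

Cap-side area A_cap = π/4 × (261 mm)² = 53500 mm^2
Rod-side annular area A_ann = π/4 × (261² − 137²) = 38760 mm^2
Piston speed v = Q_in/A_cap; rod-end outflow Q_out = v × A_ann = Q_in × A_ann/A_cap.

Q_out ≈ 1190 L/min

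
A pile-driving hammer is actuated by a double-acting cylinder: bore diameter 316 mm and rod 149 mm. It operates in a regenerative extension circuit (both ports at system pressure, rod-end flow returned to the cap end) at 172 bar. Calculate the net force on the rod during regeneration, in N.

F ≈ 3.00e5 N

With equal pressure on both faces, forces on the annular region cancel; the net push is pressure × rod cross-section.
Rod cross-section A_rod = π/4 × (149 mm)² = 17440 mm^2
F = P × A_rod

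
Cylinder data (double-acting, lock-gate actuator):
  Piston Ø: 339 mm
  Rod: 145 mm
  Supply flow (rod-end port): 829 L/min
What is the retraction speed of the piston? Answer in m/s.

Rod-side annular area A_ann = π/4 × (339² − 145²) = 73750 mm^2
Flow into the rod-end port fills the annular volume.
v = Q / A

v ≈ 0.187 m/s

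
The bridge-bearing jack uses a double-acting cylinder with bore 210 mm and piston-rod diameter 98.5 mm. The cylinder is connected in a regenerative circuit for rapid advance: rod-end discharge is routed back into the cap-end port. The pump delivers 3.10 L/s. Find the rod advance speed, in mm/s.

In regeneration the rod-end outflow joins the pump flow into the cap end, so the net volume the pump must supply per unit advance equals the rod cross-section area.
Rod cross-section A_rod = π/4 × (98.5 mm)² = 7620 mm^2
v = Q_pump / A_rod

v ≈ 407 mm/s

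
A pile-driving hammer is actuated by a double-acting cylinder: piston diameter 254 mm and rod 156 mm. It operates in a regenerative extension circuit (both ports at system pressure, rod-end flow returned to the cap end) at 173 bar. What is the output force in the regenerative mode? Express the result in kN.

With equal pressure on both faces, forces on the annular region cancel; the net push is pressure × rod cross-section.
Rod cross-section A_rod = π/4 × (156 mm)² = 19110 mm^2
F = P × A_rod

F ≈ 331 kN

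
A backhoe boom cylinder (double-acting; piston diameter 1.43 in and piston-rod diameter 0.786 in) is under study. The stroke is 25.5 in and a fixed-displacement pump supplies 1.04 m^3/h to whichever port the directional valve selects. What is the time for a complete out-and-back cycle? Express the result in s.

Cap-side area A_cap = π/4 × (1.43 in)² = 1.606 in^2
Rod-side annular area A_ann = π/4 × (1.43² − 0.786²) = 1.121 in^2
t_ext = A_cap·L/Q = 2.323 s
t_ret = A_ann·L/Q = 1.621 s
t_cycle = t_ext + t_ret

t ≈ 3.94 s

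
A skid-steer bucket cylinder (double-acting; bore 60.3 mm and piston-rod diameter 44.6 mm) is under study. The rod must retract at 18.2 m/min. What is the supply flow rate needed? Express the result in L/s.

Q ≈ 0.392 L/s

Rod-side annular area A_ann = π/4 × (60.3² − 44.6²) = 1293 mm^2
Q = A × v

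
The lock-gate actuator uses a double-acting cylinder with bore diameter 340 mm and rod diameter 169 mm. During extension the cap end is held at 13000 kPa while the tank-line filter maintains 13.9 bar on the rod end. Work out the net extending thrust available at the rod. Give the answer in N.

F ≈ 1.09e6 N

Cap-side area A_cap = π/4 × (340 mm)² = 90790 mm^2
Rod-side annular area A_ann = π/4 × (340² − 169²) = 68360 mm^2
Net thrust = P_cap·A_cap − P_rod·A_ann = 1.180e6 N − 95020 N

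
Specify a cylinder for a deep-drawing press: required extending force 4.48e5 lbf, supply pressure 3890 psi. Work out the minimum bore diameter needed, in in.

D ≈ 12.1 in

Extension force acts on the full piston face: F = P × (π/4)D².
D = √(4F / (πP)) = √(4 × 4.48e5 lbf / (π × 3890 psi))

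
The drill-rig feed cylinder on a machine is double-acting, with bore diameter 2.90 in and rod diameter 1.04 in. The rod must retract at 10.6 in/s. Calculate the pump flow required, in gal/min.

Rod-side annular area A_ann = π/4 × (2.90² − 1.04²) = 5.756 in^2
Q = A × v

Q ≈ 15.8 gal/min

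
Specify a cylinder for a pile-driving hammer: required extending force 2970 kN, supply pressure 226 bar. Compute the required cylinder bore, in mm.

D ≈ 409 mm

Extension force acts on the full piston face: F = P × (π/4)D².
D = √(4F / (πP)) = √(4 × 2970 kN / (π × 226 bar))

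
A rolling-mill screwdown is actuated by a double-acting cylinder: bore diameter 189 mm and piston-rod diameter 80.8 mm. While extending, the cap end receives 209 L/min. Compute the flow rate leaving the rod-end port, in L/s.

Q_out ≈ 2.85 L/s

Cap-side area A_cap = π/4 × (189 mm)² = 28060 mm^2
Rod-side annular area A_ann = π/4 × (189² − 80.8²) = 22930 mm^2
Piston speed v = Q_in/A_cap; rod-end outflow Q_out = v × A_ann = Q_in × A_ann/A_cap.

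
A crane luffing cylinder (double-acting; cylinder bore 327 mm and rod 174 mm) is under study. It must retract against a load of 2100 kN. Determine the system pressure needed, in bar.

P ≈ 349 bar

Rod-side annular area A_ann = π/4 × (327² − 174²) = 60200 mm^2
Retraction: pressure acts on the annular area.
P = F / A = 2100 kN / A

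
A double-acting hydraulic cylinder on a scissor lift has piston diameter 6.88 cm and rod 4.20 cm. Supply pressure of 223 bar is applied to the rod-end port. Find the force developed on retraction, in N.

F ≈ 52000 N

Rod-side annular area A_ann = π/4 × (6.88² − 4.20²) = 23.32 cm^2
On retraction the pressure acts on the annular area (bore minus rod).
F = P × A_ann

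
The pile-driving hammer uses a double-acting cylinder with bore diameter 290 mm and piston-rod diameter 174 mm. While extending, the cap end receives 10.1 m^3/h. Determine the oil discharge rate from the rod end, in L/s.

Q_out ≈ 1.80 L/s

Cap-side area A_cap = π/4 × (290 mm)² = 66050 mm^2
Rod-side annular area A_ann = π/4 × (290² − 174²) = 42270 mm^2
Piston speed v = Q_in/A_cap; rod-end outflow Q_out = v × A_ann = Q_in × A_ann/A_cap.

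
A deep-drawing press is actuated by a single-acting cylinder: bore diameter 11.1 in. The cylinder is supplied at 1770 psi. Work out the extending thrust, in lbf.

F ≈ 1.71e5 lbf

Cap-side area A_cap = π/4 × (11.1 in)² = 96.77 in^2
F = P × A_cap = 1770 psi × A_cap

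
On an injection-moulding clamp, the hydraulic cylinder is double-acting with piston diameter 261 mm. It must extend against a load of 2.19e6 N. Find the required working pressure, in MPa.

Cap-side area A_cap = π/4 × (261 mm)² = 53500 mm^2
P = F / A = 2.19e6 N / A

P ≈ 40.9 MPa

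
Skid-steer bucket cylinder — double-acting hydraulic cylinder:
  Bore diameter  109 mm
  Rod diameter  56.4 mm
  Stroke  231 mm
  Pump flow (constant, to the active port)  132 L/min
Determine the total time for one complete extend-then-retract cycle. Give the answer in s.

t ≈ 1.70 s

Cap-side area A_cap = π/4 × (109 mm)² = 9331 mm^2
Rod-side annular area A_ann = π/4 × (109² − 56.4²) = 6833 mm^2
t_ext = A_cap·L/Q = 0.9798 s
t_ret = A_ann·L/Q = 0.7175 s
t_cycle = t_ext + t_ret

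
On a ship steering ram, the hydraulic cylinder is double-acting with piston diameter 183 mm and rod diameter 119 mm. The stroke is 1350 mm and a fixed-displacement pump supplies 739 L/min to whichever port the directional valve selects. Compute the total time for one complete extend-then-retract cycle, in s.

Cap-side area A_cap = π/4 × (183 mm)² = 26300 mm^2
Rod-side annular area A_ann = π/4 × (183² − 119²) = 15180 mm^2
t_ext = A_cap·L/Q = 2.883 s
t_ret = A_ann·L/Q = 1.664 s
t_cycle = t_ext + t_ret

t ≈ 4.55 s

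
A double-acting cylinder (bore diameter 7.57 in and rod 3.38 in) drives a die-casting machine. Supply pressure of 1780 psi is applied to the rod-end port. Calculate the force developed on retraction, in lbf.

Rod-side annular area A_ann = π/4 × (7.57² − 3.38²) = 36.03 in^2
On retraction the pressure acts on the annular area (bore minus rod).
F = P × A_ann

F ≈ 64100 lbf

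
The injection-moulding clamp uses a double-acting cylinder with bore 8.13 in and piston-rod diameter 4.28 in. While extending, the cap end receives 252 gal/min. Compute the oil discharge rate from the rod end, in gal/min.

Cap-side area A_cap = π/4 × (8.13 in)² = 51.91 in^2
Rod-side annular area A_ann = π/4 × (8.13² − 4.28²) = 37.53 in^2
Piston speed v = Q_in/A_cap; rod-end outflow Q_out = v × A_ann = Q_in × A_ann/A_cap.

Q_out ≈ 182 gal/min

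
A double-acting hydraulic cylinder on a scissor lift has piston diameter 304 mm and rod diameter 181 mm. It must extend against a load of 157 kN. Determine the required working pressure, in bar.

P ≈ 21.6 bar

Cap-side area A_cap = π/4 × (304 mm)² = 72580 mm^2
P = F / A = 157 kN / A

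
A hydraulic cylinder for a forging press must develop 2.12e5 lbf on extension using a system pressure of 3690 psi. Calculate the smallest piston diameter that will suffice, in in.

Extension force acts on the full piston face: F = P × (π/4)D².
D = √(4F / (πP)) = √(4 × 2.12e5 lbf / (π × 3690 psi))

D ≈ 8.55 in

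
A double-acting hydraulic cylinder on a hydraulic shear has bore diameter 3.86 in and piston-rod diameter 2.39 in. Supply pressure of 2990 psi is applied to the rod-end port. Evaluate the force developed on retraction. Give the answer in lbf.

F ≈ 21600 lbf

Rod-side annular area A_ann = π/4 × (3.86² − 2.39²) = 7.216 in^2
On retraction the pressure acts on the annular area (bore minus rod).
F = P × A_ann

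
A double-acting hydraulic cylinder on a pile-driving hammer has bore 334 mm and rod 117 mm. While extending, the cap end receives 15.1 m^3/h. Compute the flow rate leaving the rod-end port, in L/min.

Q_out ≈ 221 L/min

Cap-side area A_cap = π/4 × (334 mm)² = 87620 mm^2
Rod-side annular area A_ann = π/4 × (334² − 117²) = 76860 mm^2
Piston speed v = Q_in/A_cap; rod-end outflow Q_out = v × A_ann = Q_in × A_ann/A_cap.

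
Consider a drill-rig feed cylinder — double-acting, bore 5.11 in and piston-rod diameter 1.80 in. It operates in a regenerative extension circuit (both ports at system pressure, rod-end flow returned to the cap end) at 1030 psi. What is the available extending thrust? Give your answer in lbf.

F ≈ 2620 lbf

With equal pressure on both faces, forces on the annular region cancel; the net push is pressure × rod cross-section.
Rod cross-section A_rod = π/4 × (1.80 in)² = 2.545 in^2
F = P × A_rod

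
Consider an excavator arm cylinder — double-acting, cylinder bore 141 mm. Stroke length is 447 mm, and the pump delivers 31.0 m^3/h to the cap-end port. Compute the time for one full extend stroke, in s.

Cap-side area A_cap = π/4 × (141 mm)² = 15610 mm^2
Swept volume V = A × L; t = V / Q = A·L / Q

t ≈ 0.811 s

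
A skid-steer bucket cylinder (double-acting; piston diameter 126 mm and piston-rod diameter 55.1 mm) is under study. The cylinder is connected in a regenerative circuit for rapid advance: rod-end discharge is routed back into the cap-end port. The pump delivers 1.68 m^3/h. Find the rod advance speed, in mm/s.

v ≈ 196 mm/s

In regeneration the rod-end outflow joins the pump flow into the cap end, so the net volume the pump must supply per unit advance equals the rod cross-section area.
Rod cross-section A_rod = π/4 × (55.1 mm)² = 2384 mm^2
v = Q_pump / A_rod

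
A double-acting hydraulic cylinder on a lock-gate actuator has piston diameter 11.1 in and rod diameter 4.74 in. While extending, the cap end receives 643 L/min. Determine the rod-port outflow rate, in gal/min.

Q_out ≈ 139 gal/min

Cap-side area A_cap = π/4 × (11.1 in)² = 96.77 in^2
Rod-side annular area A_ann = π/4 × (11.1² − 4.74²) = 79.12 in^2
Piston speed v = Q_in/A_cap; rod-end outflow Q_out = v × A_ann = Q_in × A_ann/A_cap.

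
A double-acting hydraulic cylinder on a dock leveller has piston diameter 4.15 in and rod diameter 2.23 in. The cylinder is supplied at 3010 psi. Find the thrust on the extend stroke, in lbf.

F ≈ 40700 lbf

Cap-side area A_cap = π/4 × (4.15 in)² = 13.53 in^2
F = P × A_cap = 3010 psi × A_cap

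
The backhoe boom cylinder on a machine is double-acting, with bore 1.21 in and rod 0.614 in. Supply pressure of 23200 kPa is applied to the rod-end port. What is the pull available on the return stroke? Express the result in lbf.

Rod-side annular area A_ann = π/4 × (1.21² − 0.614²) = 0.8538 in^2
On retraction the pressure acts on the annular area (bore minus rod).
F = P × A_ann

F ≈ 2870 lbf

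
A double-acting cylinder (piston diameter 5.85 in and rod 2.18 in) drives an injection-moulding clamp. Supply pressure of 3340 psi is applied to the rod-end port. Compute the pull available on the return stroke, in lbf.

Rod-side annular area A_ann = π/4 × (5.85² − 2.18²) = 23.15 in^2
On retraction the pressure acts on the annular area (bore minus rod).
F = P × A_ann

F ≈ 77300 lbf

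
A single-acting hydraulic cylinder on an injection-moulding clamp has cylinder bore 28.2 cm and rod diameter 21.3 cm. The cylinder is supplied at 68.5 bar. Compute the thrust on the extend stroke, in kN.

F ≈ 428 kN

Cap-side area A_cap = π/4 × (28.2 cm)² = 624.6 cm^2
F = P × A_cap = 68.5 bar × A_cap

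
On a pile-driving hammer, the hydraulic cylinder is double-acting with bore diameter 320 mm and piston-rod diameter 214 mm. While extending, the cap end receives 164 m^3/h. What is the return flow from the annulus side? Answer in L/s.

Cap-side area A_cap = π/4 × (320 mm)² = 80420 mm^2
Rod-side annular area A_ann = π/4 × (320² − 214²) = 44460 mm^2
Piston speed v = Q_in/A_cap; rod-end outflow Q_out = v × A_ann = Q_in × A_ann/A_cap.

Q_out ≈ 25.2 L/s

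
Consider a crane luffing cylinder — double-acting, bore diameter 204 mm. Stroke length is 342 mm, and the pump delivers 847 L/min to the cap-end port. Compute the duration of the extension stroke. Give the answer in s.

Cap-side area A_cap = π/4 × (204 mm)² = 32690 mm^2
Swept volume V = A × L; t = V / Q = A·L / Q

t ≈ 0.792 s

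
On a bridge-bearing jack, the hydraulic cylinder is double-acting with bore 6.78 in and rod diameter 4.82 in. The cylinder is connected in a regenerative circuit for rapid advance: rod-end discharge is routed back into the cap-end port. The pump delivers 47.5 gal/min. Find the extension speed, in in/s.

v ≈ 10.0 in/s

In regeneration the rod-end outflow joins the pump flow into the cap end, so the net volume the pump must supply per unit advance equals the rod cross-section area.
Rod cross-section A_rod = π/4 × (4.82 in)² = 18.25 in^2
v = Q_pump / A_rod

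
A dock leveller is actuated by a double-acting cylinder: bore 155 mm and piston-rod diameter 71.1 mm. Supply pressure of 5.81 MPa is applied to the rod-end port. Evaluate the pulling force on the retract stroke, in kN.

Rod-side annular area A_ann = π/4 × (155² − 71.1²) = 14900 mm^2
On retraction the pressure acts on the annular area (bore minus rod).
F = P × A_ann

F ≈ 86.6 kN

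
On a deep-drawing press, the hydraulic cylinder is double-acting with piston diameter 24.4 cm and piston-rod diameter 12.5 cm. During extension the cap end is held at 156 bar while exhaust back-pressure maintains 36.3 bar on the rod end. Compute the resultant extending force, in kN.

F ≈ 604 kN

Cap-side area A_cap = π/4 × (24.4 cm)² = 467.6 cm^2
Rod-side annular area A_ann = π/4 × (24.4² − 12.5²) = 344.9 cm^2
Net thrust = P_cap·A_cap − P_rod·A_ann = 729.4 kN − 125.2 kN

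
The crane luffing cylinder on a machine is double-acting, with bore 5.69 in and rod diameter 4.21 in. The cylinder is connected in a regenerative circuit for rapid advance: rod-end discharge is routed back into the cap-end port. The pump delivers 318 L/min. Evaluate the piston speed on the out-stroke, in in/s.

In regeneration the rod-end outflow joins the pump flow into the cap end, so the net volume the pump must supply per unit advance equals the rod cross-section area.
Rod cross-section A_rod = π/4 × (4.21 in)² = 13.92 in^2
v = Q_pump / A_rod

v ≈ 23.2 in/s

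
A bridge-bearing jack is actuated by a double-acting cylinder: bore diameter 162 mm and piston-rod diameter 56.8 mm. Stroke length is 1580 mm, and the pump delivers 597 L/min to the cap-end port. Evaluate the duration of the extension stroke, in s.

t ≈ 3.27 s

Cap-side area A_cap = π/4 × (162 mm)² = 20610 mm^2
Swept volume V = A × L; t = V / Q = A·L / Q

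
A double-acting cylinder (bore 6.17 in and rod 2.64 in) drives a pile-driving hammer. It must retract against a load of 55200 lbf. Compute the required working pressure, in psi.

P ≈ 2260 psi

Rod-side annular area A_ann = π/4 × (6.17² − 2.64²) = 24.43 in^2
Retraction: pressure acts on the annular area.
P = F / A = 55200 lbf / A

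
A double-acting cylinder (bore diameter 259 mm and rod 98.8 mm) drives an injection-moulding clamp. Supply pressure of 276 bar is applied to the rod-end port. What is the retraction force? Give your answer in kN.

F ≈ 1240 kN

Rod-side annular area A_ann = π/4 × (259² − 98.8²) = 45020 mm^2
On retraction the pressure acts on the annular area (bore minus rod).
F = P × A_ann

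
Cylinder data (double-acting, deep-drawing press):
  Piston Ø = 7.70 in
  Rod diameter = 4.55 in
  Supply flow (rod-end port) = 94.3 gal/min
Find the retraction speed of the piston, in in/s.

v ≈ 12.0 in/s

Rod-side annular area A_ann = π/4 × (7.70² − 4.55²) = 30.31 in^2
Flow into the rod-end port fills the annular volume.
v = Q / A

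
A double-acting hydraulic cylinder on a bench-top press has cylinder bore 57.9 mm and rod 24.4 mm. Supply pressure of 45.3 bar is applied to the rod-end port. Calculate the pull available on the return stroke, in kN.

F ≈ 9.81 kN

Rod-side annular area A_ann = π/4 × (57.9² − 24.4²) = 2165 mm^2
On retraction the pressure acts on the annular area (bore minus rod).
F = P × A_ann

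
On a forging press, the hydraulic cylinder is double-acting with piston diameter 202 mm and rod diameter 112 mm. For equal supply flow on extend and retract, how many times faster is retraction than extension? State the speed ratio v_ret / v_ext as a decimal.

Cap-side area A_cap = π/4 × (202 mm)² = 32050 mm^2
Rod-side annular area A_ann = π/4 × (202² − 112²) = 22200 mm^2
For equal Q, v ∝ 1/A, so v_ret/v_ext = A_cap/A_ann.

v_ret/v_ext ≈ 1.44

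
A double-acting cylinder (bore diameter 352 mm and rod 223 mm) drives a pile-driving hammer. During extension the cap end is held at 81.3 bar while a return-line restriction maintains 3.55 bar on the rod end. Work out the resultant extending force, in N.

F ≈ 7.70e5 N

Cap-side area A_cap = π/4 × (352 mm)² = 97310 mm^2
Rod-side annular area A_ann = π/4 × (352² − 223²) = 58260 mm^2
Net thrust = P_cap·A_cap − P_rod·A_ann = 7.912e5 N − 20680 N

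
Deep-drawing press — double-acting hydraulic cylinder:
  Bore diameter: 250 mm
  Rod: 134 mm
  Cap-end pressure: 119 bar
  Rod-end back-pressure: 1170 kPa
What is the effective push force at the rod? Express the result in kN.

Cap-side area A_cap = π/4 × (250 mm)² = 49090 mm^2
Rod-side annular area A_ann = π/4 × (250² − 134²) = 34980 mm^2
Net thrust = P_cap·A_cap − P_rod·A_ann = 584.1 kN − 40.93 kN

F ≈ 543 kN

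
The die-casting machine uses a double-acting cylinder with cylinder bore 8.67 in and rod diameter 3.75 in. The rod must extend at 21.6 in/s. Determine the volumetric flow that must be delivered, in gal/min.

Cap-side area A_cap = π/4 × (8.67 in)² = 59.04 in^2
Q = A × v

Q ≈ 331 gal/min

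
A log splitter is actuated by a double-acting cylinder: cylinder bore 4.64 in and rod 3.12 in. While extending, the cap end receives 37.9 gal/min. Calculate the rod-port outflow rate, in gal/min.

Cap-side area A_cap = π/4 × (4.64 in)² = 16.91 in^2
Rod-side annular area A_ann = π/4 × (4.64² − 3.12²) = 9.264 in^2
Piston speed v = Q_in/A_cap; rod-end outflow Q_out = v × A_ann = Q_in × A_ann/A_cap.

Q_out ≈ 20.8 gal/min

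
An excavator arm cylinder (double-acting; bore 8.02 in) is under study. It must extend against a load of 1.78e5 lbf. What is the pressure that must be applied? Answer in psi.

Cap-side area A_cap = π/4 × (8.02 in)² = 50.52 in^2
P = F / A = 1.78e5 lbf / A

P ≈ 3520 psi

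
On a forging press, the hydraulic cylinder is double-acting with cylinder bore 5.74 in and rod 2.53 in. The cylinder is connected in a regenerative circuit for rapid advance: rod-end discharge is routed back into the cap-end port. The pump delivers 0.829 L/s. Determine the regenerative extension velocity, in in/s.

v ≈ 10.1 in/s

In regeneration the rod-end outflow joins the pump flow into the cap end, so the net volume the pump must supply per unit advance equals the rod cross-section area.
Rod cross-section A_rod = π/4 × (2.53 in)² = 5.027 in^2
v = Q_pump / A_rod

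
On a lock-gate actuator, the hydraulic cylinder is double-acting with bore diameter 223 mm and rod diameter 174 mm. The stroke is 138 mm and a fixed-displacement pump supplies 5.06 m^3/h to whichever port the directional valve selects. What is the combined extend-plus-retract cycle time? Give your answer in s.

t ≈ 5.33 s

Cap-side area A_cap = π/4 × (223 mm)² = 39060 mm^2
Rod-side annular area A_ann = π/4 × (223² − 174²) = 15280 mm^2
t_ext = A_cap·L/Q = 3.835 s
t_ret = A_ann·L/Q = 1.500 s
t_cycle = t_ext + t_ret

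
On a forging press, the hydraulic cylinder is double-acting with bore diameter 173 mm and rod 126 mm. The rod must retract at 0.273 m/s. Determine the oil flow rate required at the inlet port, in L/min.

Rod-side annular area A_ann = π/4 × (173² − 126²) = 11040 mm^2
Q = A × v

Q ≈ 181 L/min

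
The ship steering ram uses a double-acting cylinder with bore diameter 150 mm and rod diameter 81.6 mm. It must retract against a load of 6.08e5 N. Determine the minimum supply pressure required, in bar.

Rod-side annular area A_ann = π/4 × (150² − 81.6²) = 12440 mm^2
Retraction: pressure acts on the annular area.
P = F / A = 6.08e5 N / A

P ≈ 489 bar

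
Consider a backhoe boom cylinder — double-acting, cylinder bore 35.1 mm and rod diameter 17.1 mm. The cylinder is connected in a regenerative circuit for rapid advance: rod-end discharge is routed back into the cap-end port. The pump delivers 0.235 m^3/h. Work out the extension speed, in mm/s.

In regeneration the rod-end outflow joins the pump flow into the cap end, so the net volume the pump must supply per unit advance equals the rod cross-section area.
Rod cross-section A_rod = π/4 × (17.1 mm)² = 229.7 mm^2
v = Q_pump / A_rod

v ≈ 284 mm/s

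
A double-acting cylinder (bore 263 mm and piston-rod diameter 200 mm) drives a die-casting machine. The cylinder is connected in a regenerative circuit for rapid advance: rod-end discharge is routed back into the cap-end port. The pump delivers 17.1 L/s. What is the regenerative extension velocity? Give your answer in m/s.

In regeneration the rod-end outflow joins the pump flow into the cap end, so the net volume the pump must supply per unit advance equals the rod cross-section area.
Rod cross-section A_rod = π/4 × (200 mm)² = 31420 mm^2
v = Q_pump / A_rod

v ≈ 0.544 m/s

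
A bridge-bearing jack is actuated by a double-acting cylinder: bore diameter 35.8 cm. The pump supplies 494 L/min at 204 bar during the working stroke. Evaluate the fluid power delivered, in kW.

W ≈ 168 kW

Hydraulic power = P × Q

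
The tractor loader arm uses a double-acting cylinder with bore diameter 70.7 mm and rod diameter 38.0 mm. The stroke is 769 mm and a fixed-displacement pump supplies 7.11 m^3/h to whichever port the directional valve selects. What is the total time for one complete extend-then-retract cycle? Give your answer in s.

t ≈ 2.62 s

Cap-side area A_cap = π/4 × (70.7 mm)² = 3926 mm^2
Rod-side annular area A_ann = π/4 × (70.7² − 38.0²) = 2792 mm^2
t_ext = A_cap·L/Q = 1.529 s
t_ret = A_ann·L/Q = 1.087 s
t_cycle = t_ext + t_ret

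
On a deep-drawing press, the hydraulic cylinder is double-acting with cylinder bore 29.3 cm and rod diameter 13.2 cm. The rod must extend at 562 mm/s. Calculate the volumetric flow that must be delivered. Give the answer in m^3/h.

Q ≈ 136 m^3/h

Cap-side area A_cap = π/4 × (29.3 cm)² = 674.3 cm^2
Q = A × v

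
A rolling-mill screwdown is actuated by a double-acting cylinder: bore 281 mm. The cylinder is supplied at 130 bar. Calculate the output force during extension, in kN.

F ≈ 806 kN

Cap-side area A_cap = π/4 × (281 mm)² = 62020 mm^2
F = P × A_cap = 130 bar × A_cap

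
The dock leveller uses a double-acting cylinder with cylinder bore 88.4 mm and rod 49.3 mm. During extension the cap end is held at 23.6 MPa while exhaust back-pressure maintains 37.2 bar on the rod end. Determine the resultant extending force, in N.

F ≈ 1.29e5 N

Cap-side area A_cap = π/4 × (88.4 mm)² = 6138 mm^2
Rod-side annular area A_ann = π/4 × (88.4² − 49.3²) = 4229 mm^2
Net thrust = P_cap·A_cap − P_rod·A_ann = 1.448e5 N − 15730 N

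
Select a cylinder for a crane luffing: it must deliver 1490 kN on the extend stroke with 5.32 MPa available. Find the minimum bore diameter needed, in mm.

Extension force acts on the full piston face: F = P × (π/4)D².
D = √(4F / (πP)) = √(4 × 1490 kN / (π × 5.32 MPa))

D ≈ 597 mm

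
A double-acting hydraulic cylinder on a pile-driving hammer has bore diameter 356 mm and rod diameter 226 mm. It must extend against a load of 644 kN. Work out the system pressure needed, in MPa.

Cap-side area A_cap = π/4 × (356 mm)² = 99540 mm^2
P = F / A = 644 kN / A

P ≈ 6.47 MPa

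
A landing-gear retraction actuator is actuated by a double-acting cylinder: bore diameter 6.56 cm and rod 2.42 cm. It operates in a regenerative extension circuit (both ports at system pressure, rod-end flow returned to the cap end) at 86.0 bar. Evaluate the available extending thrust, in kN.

With equal pressure on both faces, forces on the annular region cancel; the net push is pressure × rod cross-section.
Rod cross-section A_rod = π/4 × (2.42 cm)² = 4.600 cm^2
F = P × A_rod

F ≈ 3.96 kN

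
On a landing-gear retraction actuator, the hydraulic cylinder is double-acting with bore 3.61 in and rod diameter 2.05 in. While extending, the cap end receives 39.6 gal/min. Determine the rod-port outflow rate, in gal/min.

Q_out ≈ 26.8 gal/min

Cap-side area A_cap = π/4 × (3.61 in)² = 10.24 in^2
Rod-side annular area A_ann = π/4 × (3.61² − 2.05²) = 6.935 in^2
Piston speed v = Q_in/A_cap; rod-end outflow Q_out = v × A_ann = Q_in × A_ann/A_cap.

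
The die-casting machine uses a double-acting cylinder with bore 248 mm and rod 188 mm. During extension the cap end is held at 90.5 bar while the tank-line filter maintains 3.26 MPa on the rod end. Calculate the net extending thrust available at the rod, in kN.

F ≈ 370 kN

Cap-side area A_cap = π/4 × (248 mm)² = 48310 mm^2
Rod-side annular area A_ann = π/4 × (248² − 188²) = 20550 mm^2
Net thrust = P_cap·A_cap − P_rod·A_ann = 437.2 kN − 66.98 kN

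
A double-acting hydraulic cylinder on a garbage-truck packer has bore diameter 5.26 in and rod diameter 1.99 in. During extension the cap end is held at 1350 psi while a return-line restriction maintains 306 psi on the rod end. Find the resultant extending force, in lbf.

Cap-side area A_cap = π/4 × (5.26 in)² = 21.73 in^2
Rod-side annular area A_ann = π/4 × (5.26² − 1.99²) = 18.62 in^2
Net thrust = P_cap·A_cap − P_rod·A_ann = 29340 lbf − 5698 lbf

F ≈ 23600 lbf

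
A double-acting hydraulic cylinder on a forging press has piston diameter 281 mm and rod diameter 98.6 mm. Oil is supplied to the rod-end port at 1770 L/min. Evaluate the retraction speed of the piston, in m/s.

Rod-side annular area A_ann = π/4 × (281² − 98.6²) = 54380 mm^2
Flow into the rod-end port fills the annular volume.
v = Q / A

v ≈ 0.542 m/s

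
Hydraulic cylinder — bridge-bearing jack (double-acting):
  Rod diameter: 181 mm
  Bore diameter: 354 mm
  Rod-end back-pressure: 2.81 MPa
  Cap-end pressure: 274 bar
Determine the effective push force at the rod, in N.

Cap-side area A_cap = π/4 × (354 mm)² = 98420 mm^2
Rod-side annular area A_ann = π/4 × (354² − 181²) = 72690 mm^2
Net thrust = P_cap·A_cap − P_rod·A_ann = 2.697e6 N − 2.043e5 N

F ≈ 2.49e6 N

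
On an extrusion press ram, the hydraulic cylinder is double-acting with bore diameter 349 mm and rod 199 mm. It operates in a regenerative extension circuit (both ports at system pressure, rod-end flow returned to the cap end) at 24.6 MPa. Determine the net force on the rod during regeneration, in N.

With equal pressure on both faces, forces on the annular region cancel; the net push is pressure × rod cross-section.
Rod cross-section A_rod = π/4 × (199 mm)² = 31100 mm^2
F = P × A_rod

F ≈ 7.65e5 N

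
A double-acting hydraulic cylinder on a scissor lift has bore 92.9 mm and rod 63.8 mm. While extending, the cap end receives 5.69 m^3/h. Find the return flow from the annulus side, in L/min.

Q_out ≈ 50.1 L/min

Cap-side area A_cap = π/4 × (92.9 mm)² = 6778 mm^2
Rod-side annular area A_ann = π/4 × (92.9² − 63.8²) = 3581 mm^2
Piston speed v = Q_in/A_cap; rod-end outflow Q_out = v × A_ann = Q_in × A_ann/A_cap.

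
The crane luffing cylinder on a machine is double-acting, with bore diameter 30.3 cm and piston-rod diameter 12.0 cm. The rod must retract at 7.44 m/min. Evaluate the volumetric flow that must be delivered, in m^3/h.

Q ≈ 27.1 m^3/h

Rod-side annular area A_ann = π/4 × (30.3² − 12.0²) = 608.0 cm^2
Q = A × v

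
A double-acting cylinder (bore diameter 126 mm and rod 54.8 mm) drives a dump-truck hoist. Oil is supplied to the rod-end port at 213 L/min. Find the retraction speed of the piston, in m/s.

v ≈ 0.351 m/s

Rod-side annular area A_ann = π/4 × (126² − 54.8²) = 10110 mm^2
Flow into the rod-end port fills the annular volume.
v = Q / A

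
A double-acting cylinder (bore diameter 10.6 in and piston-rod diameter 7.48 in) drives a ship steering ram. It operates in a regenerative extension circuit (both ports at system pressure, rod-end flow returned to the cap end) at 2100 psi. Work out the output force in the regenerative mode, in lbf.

F ≈ 92300 lbf

With equal pressure on both faces, forces on the annular region cancel; the net push is pressure × rod cross-section.
Rod cross-section A_rod = π/4 × (7.48 in)² = 43.94 in^2
F = P × A_rod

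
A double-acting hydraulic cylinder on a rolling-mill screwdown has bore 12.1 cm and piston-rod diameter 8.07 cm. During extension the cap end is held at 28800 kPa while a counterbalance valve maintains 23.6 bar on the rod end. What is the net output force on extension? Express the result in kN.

F ≈ 316 kN

Cap-side area A_cap = π/4 × (12.1 cm)² = 115.0 cm^2
Rod-side annular area A_ann = π/4 × (12.1² − 8.07²) = 63.84 cm^2
Net thrust = P_cap·A_cap − P_rod·A_ann = 331.2 kN − 15.07 kN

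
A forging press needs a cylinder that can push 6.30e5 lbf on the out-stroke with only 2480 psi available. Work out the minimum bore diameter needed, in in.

Extension force acts on the full piston face: F = P × (π/4)D².
D = √(4F / (πP)) = √(4 × 6.30e5 lbf / (π × 2480 psi))

D ≈ 18.0 in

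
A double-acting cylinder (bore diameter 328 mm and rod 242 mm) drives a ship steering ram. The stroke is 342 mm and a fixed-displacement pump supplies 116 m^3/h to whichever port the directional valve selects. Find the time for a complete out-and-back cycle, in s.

Cap-side area A_cap = π/4 × (328 mm)² = 84500 mm^2
Rod-side annular area A_ann = π/4 × (328² − 242²) = 38500 mm^2
t_ext = A_cap·L/Q = 0.8968 s
t_ret = A_ann·L/Q = 0.4086 s
t_cycle = t_ext + t_ret

t ≈ 1.31 s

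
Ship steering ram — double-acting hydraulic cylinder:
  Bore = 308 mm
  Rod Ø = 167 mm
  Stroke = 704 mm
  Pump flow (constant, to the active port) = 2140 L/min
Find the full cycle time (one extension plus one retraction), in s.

Cap-side area A_cap = π/4 × (308 mm)² = 74510 mm^2
Rod-side annular area A_ann = π/4 × (308² − 167²) = 52600 mm^2
t_ext = A_cap·L/Q = 1.471 s
t_ret = A_ann·L/Q = 1.038 s
t_cycle = t_ext + t_ret

t ≈ 2.51 s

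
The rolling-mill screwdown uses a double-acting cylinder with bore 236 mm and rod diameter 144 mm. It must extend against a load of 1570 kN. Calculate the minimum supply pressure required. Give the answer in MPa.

P ≈ 35.9 MPa

Cap-side area A_cap = π/4 × (236 mm)² = 43740 mm^2
P = F / A = 1570 kN / A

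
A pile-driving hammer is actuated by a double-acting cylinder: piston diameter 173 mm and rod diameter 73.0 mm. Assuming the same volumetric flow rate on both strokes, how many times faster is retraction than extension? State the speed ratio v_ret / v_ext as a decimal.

Cap-side area A_cap = π/4 × (173 mm)² = 23510 mm^2
Rod-side annular area A_ann = π/4 × (173² − 73.0²) = 19320 mm^2
For equal Q, v ∝ 1/A, so v_ret/v_ext = A_cap/A_ann.

v_ret/v_ext ≈ 1.22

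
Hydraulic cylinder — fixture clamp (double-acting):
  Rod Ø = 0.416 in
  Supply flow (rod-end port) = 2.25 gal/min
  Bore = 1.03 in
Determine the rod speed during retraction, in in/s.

Rod-side annular area A_ann = π/4 × (1.03² − 0.416²) = 0.6973 in^2
Flow into the rod-end port fills the annular volume.
v = Q / A

v ≈ 12.4 in/s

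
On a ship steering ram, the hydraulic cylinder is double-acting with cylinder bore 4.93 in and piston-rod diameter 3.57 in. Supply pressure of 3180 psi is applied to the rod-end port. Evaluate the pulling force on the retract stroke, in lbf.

F ≈ 28900 lbf

Rod-side annular area A_ann = π/4 × (4.93² − 3.57²) = 9.079 in^2
On retraction the pressure acts on the annular area (bore minus rod).
F = P × A_ann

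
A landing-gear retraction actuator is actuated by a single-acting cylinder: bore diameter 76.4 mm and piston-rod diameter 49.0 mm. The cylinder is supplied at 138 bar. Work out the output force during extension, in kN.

Cap-side area A_cap = π/4 × (76.4 mm)² = 4584 mm^2
F = P × A_cap = 138 bar × A_cap

F ≈ 63.3 kN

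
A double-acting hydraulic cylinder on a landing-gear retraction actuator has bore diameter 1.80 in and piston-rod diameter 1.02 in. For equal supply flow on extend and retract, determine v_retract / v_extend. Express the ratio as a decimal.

v_ret/v_ext ≈ 1.47

Cap-side area A_cap = π/4 × (1.80 in)² = 2.545 in^2
Rod-side annular area A_ann = π/4 × (1.80² − 1.02²) = 1.728 in^2
For equal Q, v ∝ 1/A, so v_ret/v_ext = A_cap/A_ann.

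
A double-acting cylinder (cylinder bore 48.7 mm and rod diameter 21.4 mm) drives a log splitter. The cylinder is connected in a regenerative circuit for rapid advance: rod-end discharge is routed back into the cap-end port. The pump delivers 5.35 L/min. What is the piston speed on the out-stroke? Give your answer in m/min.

In regeneration the rod-end outflow joins the pump flow into the cap end, so the net volume the pump must supply per unit advance equals the rod cross-section area.
Rod cross-section A_rod = π/4 × (21.4 mm)² = 359.7 mm^2
v = Q_pump / A_rod

v ≈ 14.9 m/min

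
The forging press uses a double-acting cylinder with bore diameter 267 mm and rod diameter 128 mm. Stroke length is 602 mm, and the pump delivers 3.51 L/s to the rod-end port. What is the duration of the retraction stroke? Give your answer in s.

Rod-side annular area A_ann = π/4 × (267² − 128²) = 43120 mm^2
Swept volume V = A × L; t = V / Q = A·L / Q

t ≈ 7.40 s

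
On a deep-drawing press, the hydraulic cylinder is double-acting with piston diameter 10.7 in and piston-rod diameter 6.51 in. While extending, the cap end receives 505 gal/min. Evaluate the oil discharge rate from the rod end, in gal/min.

Q_out ≈ 318 gal/min

Cap-side area A_cap = π/4 × (10.7 in)² = 89.92 in^2
Rod-side annular area A_ann = π/4 × (10.7² − 6.51²) = 56.63 in^2
Piston speed v = Q_in/A_cap; rod-end outflow Q_out = v × A_ann = Q_in × A_ann/A_cap.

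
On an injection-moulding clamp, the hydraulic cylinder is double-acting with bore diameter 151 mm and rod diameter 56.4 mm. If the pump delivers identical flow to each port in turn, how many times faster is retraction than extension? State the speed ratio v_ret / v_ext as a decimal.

v_ret/v_ext ≈ 1.16

Cap-side area A_cap = π/4 × (151 mm)² = 17910 mm^2
Rod-side annular area A_ann = π/4 × (151² − 56.4²) = 15410 mm^2
For equal Q, v ∝ 1/A, so v_ret/v_ext = A_cap/A_ann.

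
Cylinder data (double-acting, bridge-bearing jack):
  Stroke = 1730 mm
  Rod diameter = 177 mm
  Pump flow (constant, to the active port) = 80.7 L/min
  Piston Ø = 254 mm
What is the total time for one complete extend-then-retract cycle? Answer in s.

t ≈ 98.7 s

Cap-side area A_cap = π/4 × (254 mm)² = 50670 mm^2
Rod-side annular area A_ann = π/4 × (254² − 177²) = 26070 mm^2
t_ext = A_cap·L/Q = 65.18 s
t_ret = A_ann·L/Q = 33.53 s
t_cycle = t_ext + t_ret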